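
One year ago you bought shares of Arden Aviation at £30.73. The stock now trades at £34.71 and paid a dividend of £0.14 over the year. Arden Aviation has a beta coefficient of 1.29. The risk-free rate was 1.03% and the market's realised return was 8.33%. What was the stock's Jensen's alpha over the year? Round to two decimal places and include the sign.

+2.96%

Realised HPR = (P1 + D1 − P0) / P0 = (34.71 + 0.14 − 30.73) / 30.73 = 4.12 / 30.73 = 13.4071%
MRP = 8.33% − 1.03% = 7.30%
CAPM required = R_f + β·MRP = 1.03% + 1.29 × 7.30% = 10.4470%
α = realised − required = 13.4071% − 10.4470% = +2.96%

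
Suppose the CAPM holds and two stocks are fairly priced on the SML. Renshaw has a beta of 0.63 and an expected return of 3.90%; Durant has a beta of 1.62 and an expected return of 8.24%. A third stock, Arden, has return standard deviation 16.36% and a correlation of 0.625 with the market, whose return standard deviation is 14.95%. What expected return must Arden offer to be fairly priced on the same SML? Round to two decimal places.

4.14%

MRP = (8.24% − 3.90%) / (1.62 − 0.63) = 4.3838%
R_f = 3.90% − 0.63 × 4.3838% = 1.1382%
β_Arden = ρ·σ_i/σ_m = 0.625 × 16.36 / 14.95 = 0.6839
E(R_Arden) = R_f + β × MRP = 1.1382% + 0.6839 × 4.3838% = 4.14%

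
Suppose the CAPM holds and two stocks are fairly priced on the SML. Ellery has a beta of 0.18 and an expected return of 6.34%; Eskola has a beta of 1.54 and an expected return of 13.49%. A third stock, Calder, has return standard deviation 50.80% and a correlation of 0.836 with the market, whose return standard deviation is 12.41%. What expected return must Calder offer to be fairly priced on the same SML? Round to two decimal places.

23.39%

MRP = (13.49% − 6.34%) / (1.54 − 0.18) = 5.2574%
R_f = 6.34% − 0.18 × 5.2574% = 5.3937%
β_Calder = ρ·σ_i/σ_m = 0.836 × 50.80 / 12.41 = 3.4221
E(R_Calder) = R_f + β × MRP = 5.3937% + 3.4221 × 5.2574% = 23.39%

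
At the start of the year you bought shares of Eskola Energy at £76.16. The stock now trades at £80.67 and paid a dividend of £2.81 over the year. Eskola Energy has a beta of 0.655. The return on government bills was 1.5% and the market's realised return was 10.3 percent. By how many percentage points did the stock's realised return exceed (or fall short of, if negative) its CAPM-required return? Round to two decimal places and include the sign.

+2.35%

Realised HPR = (P1 + D1 − P0) / P0 = (80.67 + 2.81 − 76.16) / 76.16 = 7.32 / 76.16 = 9.6113%
MRP = 10.3% − 1.5% = 8.80%
CAPM required = R_f + β·MRP = 1.5% + 0.655 × 8.8% = 7.2640%
α = realised − required = 9.6113% − 7.2640% = +2.35%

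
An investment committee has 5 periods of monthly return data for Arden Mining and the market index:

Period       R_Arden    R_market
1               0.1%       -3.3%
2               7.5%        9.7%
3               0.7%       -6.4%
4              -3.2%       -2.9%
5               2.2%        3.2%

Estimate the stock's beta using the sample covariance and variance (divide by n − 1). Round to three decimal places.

Mean R_i = (0.1 + 7.5 + 0.7 − 3.2 + 2.2) / 5 = 1.4600%
Mean R_m = (-3.3 + 9.7 − 6.4 − 2.9 + 3.2) / 5 = 0.0600%
Σ(R_i − R̄_i)(R_m − R̄_m) = 83.8220  ⇒  Cov = 83.8220 / 4 = 20.9555
Σ(R_m − R̄_m)² = 164.5720  ⇒  Var(R_m) = 164.5720 / 4 = 41.1430
β = Cov / Var(R_m) = 20.9555 / 41.1430 = 0.5093

0.509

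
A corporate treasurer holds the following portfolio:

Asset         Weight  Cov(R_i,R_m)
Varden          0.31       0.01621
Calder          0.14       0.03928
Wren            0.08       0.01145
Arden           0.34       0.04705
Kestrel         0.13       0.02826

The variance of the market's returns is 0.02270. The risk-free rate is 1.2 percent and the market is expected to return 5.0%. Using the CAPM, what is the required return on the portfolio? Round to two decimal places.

6.41%

β_Varden = 0.01621 / 0.02270 = 0.7141
β_Calder = 0.03928 / 0.02270 = 1.7304
β_Wren = 0.01145 / 0.02270 = 0.5044
β_Arden = 0.04705 / 0.02270 = 2.0727
β_Kestrel = 0.02826 / 0.02270 = 1.2449
β_P = Σ w_i β_i = 0.31×0.7141 + 0.14×1.7304 + 0.08×0.5044 + 0.34×2.0727 + 0.13×1.2449 = 1.3705
MRP = 5.0% − 1.2% = 3.80%
E(R_P) = R_f + β_P × MRP = 1.2% + 1.3705 × 3.8% = 6.41%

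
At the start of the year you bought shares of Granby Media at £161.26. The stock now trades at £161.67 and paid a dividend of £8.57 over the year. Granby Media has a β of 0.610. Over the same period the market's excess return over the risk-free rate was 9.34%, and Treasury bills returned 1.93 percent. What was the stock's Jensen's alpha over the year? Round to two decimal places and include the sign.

-2.06%

Realised HPR = (P1 + D1 − P0) / P0 = (161.67 + 8.57 − 161.26) / 161.26 = 8.98 / 161.26 = 5.5686%
CAPM required = R_f + β·MRP = 1.93% + 0.610 × 9.34% = 7.62740%
α = realised − required = 5.5686% − 7.62740% = -2.06%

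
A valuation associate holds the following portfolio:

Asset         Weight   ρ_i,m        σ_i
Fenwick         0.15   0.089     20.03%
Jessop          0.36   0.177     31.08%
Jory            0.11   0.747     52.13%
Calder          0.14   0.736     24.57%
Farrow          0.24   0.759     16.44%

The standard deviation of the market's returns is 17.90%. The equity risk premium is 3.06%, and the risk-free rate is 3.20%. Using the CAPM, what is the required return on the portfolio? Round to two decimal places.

5.26%

β_Fenwick = 0.089 × 20.03% / 17.90% = 0.0996
β_Jessop = 0.177 × 31.08% / 17.90% = 0.3073
β_Jory = 0.747 × 52.13% / 17.90% = 2.1755
β_Calder = 0.736 × 24.57% / 17.90% = 1.0103
β_Farrow = 0.759 × 16.44% / 17.90% = 0.6971
β_P = Σ w_i β_i = 0.15×0.0996 + 0.36×0.3073 + 0.11×2.1755 + 0.14×1.0103 + 0.24×0.6971 = 0.6736
E(R_P) = R_f + β_P × MRP = 3.20% + 0.6736 × 3.06% = 5.26%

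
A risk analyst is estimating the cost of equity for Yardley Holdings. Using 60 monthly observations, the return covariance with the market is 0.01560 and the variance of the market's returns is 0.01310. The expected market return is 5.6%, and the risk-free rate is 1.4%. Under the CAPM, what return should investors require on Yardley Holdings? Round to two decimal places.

6.40%

β = Cov(R_i, R_m) / Var(R_m) = 0.01560 / 0.01310 = 1.1908
MRP = 5.6% − 1.4% = 4.20%
E(R) = R_f + β × MRP = 1.4% + 1.1908 × 4.2% = 6.40%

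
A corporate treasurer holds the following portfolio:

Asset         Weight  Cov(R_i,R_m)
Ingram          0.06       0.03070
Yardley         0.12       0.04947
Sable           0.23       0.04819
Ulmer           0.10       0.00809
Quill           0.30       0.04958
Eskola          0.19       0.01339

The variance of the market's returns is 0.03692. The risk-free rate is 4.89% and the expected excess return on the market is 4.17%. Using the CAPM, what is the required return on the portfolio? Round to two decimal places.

β_Ingram = 0.03070 / 0.03692 = 0.8315
β_Yardley = 0.04947 / 0.03692 = 1.3399
β_Sable = 0.04819 / 0.03692 = 1.3053
β_Ulmer = 0.00809 / 0.03692 = 0.2191
β_Quill = 0.04958 / 0.03692 = 1.3429
β_Eskola = 0.01339 / 0.03692 = 0.3627
β_P = Σ w_i β_i = 0.06×0.8315 + 0.12×1.3399 + 0.23×1.3053 + 0.10×0.2191 + 0.30×1.3429 + 0.19×0.3627 = 1.0046
E(R_P) = R_f + β_P × MRP = 4.89% + 1.0046 × 4.17% = 9.08%

9.08%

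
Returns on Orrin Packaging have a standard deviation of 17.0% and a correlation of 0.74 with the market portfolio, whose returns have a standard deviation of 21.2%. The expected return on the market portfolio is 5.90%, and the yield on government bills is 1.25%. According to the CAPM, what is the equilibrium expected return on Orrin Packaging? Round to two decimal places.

4.01%

β = ρ × σ_i / σ_m = 0.74 × 17.0% / 21.2% = 0.5934
MRP = 5.90% − 1.25% = 4.65%
E(R) = 1.25% + 0.5934 × 4.65% = 4.01%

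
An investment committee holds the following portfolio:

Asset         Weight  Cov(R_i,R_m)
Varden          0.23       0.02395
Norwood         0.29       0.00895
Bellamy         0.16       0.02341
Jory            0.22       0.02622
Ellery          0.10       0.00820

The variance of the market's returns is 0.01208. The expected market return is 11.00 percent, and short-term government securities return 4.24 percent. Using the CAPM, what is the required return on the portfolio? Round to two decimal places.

β_Varden = 0.02395 / 0.01208 = 1.9826
β_Norwood = 0.00895 / 0.01208 = 0.7409
β_Bellamy = 0.02341 / 0.01208 = 1.9379
β_Jory = 0.02622 / 0.01208 = 2.1705
β_Ellery = 0.00820 / 0.01208 = 0.6788
β_P = Σ w_i β_i = 0.23×1.9826 + 0.29×0.7409 + 0.16×1.9379 + 0.22×2.1705 + 0.10×0.6788 = 1.5263
MRP = 11.00% − 4.24% = 6.76%
E(R_P) = R_f + β_P × MRP = 4.24% + 1.5263 × 6.76% = 14.56%

14.56%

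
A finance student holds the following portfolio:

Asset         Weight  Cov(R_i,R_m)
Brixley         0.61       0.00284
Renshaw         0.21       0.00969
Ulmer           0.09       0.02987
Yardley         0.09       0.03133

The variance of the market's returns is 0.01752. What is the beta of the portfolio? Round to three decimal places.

β_Brixley = 0.00284 / 0.01752 = 0.1621
β_Renshaw = 0.00969 / 0.01752 = 0.5531
β_Ulmer = 0.02987 / 0.01752 = 1.7049
β_Yardley = 0.03133 / 0.01752 = 1.7882
β_P = Σ w_i β_i = 0.61×0.1621 + 0.21×0.5531 + 0.09×1.7049 + 0.09×1.7882 = 0.5294

0.529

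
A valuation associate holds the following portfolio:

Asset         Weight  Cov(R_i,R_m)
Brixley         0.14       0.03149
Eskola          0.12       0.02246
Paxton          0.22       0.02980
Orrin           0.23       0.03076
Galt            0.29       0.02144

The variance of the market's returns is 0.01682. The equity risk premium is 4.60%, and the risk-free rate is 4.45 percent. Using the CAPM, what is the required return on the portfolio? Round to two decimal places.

11.82%

β_Brixley = 0.03149 / 0.01682 = 1.8722
β_Eskola = 0.02246 / 0.01682 = 1.3353
β_Paxton = 0.02980 / 0.01682 = 1.7717
β_Orrin = 0.03076 / 0.01682 = 1.8288
β_Galt = 0.02144 / 0.01682 = 1.2747
β_P = Σ w_i β_i = 0.14×1.8722 + 0.12×1.3353 + 0.22×1.7717 + 0.23×1.8288 + 0.29×1.2747 = 1.6024
E(R_P) = R_f + β_P × MRP = 4.45% + 1.6024 × 4.60% = 11.82%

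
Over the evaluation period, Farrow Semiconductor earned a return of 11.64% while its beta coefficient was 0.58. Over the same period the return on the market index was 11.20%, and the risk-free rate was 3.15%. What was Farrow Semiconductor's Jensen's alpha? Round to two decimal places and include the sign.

+3.82%

Market excess return = 11.20% − 3.15% = 8.05%
CAPM benchmark = R_f + β(R_m − R_f) = 3.15% + 0.58 × 8.05% = 7.8190%
α = actual − benchmark = 11.64% − 7.8190% = +3.82%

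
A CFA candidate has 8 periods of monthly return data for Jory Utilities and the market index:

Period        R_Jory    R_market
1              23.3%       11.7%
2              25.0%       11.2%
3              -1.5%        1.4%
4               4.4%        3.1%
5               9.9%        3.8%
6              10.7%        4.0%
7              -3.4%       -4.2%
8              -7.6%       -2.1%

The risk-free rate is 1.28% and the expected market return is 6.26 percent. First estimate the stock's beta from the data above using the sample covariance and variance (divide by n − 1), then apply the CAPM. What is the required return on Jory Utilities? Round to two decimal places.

Mean R_i = (23.3 + 25.0 − 1.5 + 4.4 + 9.9 + 10.7 − 3.4 − 7.6) / 8 = 7.6000%
Mean R_m = (11.7 + 11.2 + 1.4 + 3.1 + 3.8 + 4.0 − 4.2 − 2.1) / 8 = 3.6125%
Σ(R_i − R̄_i)(R_m − R̄_m) = 455.1700  ⇒  Cov = 455.1700 / 7 = 65.0243
Σ(R_m − R̄_m)² = 221.9888  ⇒  Var(R_m) = 221.9888 / 7 = 31.7127
β = Cov / Var(R_m) = 65.0243 / 31.7127 = 2.0504
MRP = 6.26% − 1.28% = 4.98%
E(R) = R_f + β × MRP = 1.28% + 2.0504 × 4.98% = 11.49%

11.49%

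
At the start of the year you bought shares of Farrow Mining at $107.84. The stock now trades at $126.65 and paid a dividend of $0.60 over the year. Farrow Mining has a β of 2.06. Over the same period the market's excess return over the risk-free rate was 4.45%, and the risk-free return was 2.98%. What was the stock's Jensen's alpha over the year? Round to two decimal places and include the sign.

Realised HPR = (P1 + D1 − P0) / P0 = (126.65 + 0.60 − 107.84) / 107.84 = 19.41 / 107.84 = 17.9989%
CAPM required = R_f + β·MRP = 2.98% + 2.06 × 4.45% = 12.1470%
α = realised − required = 17.9989% − 12.1470% = +5.85%

+5.85%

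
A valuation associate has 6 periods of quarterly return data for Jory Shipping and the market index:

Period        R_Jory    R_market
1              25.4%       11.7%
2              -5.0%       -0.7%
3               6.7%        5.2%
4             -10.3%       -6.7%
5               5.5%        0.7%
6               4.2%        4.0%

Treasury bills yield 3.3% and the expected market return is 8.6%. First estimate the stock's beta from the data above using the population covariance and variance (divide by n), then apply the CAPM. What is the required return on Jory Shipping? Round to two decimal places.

13.30%

Mean R_i = (25.4 − 5.0 + 6.7 − 10.3 + 5.5 + 4.2) / 6 = 4.4167%
Mean R_m = (11.7 − 0.7 + 5.2 − 6.7 + 0.7 + 4.0) / 6 = 2.3667%
Σ(R_i − R̄_i)(R_m − R̄_m) = 362.4633  ⇒  Cov = 362.4633 / 6 = 60.4106
Σ(R_m − R̄_m)² = 192.1933  ⇒  Var(R_m) = 192.1933 / 6 = 32.0322
β = Cov / Var(R_m) = 60.4106 / 32.0322 = 1.8859
MRP = 8.6% − 3.3% = 5.30%
E(R) = R_f + β × MRP = 3.3% + 1.8859 × 5.3% = 13.30%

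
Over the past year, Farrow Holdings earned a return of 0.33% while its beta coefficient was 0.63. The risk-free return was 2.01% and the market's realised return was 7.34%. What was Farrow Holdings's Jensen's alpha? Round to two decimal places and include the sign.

Market excess return = 7.34% − 2.01% = 5.33%
CAPM benchmark = R_f + β(R_m − R_f) = 2.01% + 0.63 × 5.33% = 5.3679%
α = actual − benchmark = 0.33% − 5.3679% = -5.04%

-5.04%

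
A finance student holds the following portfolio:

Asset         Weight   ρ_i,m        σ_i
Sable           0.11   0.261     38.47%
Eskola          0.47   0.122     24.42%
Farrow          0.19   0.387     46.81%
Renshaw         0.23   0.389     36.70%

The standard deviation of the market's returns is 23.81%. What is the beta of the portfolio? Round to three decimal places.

0.388

β_Sable = 0.261 × 38.47% / 23.81% = 0.4217
β_Eskola = 0.122 × 24.42% / 23.81% = 0.1251
β_Farrow = 0.387 × 46.81% / 23.81% = 0.7608
β_Renshaw = 0.389 × 36.70% / 23.81% = 0.5996
β_P = Σ w_i β_i = 0.11×0.4217 + 0.47×0.1251 + 0.19×0.7608 + 0.23×0.5996 = 0.3876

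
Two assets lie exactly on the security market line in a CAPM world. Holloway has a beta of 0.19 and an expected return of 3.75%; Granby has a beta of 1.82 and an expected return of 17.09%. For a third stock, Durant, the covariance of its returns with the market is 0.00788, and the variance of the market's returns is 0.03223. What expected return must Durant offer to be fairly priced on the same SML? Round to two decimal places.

4.20%

MRP = (17.09% − 3.75%) / (1.82 − 0.19) = 8.1840%
R_f = 3.75% − 0.19 × 8.1840% = 2.1950%
β_Durant = Cov / Var(R_m) = 0.00788 / 0.03223 = 0.2445
E(R_Durant) = R_f + β × MRP = 2.1950% + 0.2445 × 8.1840% = 4.20%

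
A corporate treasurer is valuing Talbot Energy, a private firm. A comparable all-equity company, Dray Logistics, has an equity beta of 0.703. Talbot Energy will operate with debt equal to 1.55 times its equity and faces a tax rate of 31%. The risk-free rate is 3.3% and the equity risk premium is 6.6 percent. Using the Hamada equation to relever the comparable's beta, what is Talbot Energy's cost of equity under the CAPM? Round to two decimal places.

12.90%

β_L = β_U × [1 + (1 − t)(D/E)] = 0.703 × [1 + (1 − 0.31) × 1.55]
    = 0.703 × [1 + 0.69 × 1.55] = 0.703 × 2.0695 = 1.4549
E(R) = R_f + β_L × MRP = 3.3% + 1.4549 × 6.6% = 12.90%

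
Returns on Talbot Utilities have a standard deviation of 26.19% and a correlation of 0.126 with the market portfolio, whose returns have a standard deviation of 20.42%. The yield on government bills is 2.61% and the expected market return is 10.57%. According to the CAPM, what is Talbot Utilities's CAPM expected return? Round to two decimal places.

3.90%

β = ρ × σ_i / σ_m = 0.126 × 26.19% / 20.42% = 0.1616
MRP = 10.57% − 2.61% = 7.96%
E(R) = 2.61% + 0.1616 × 7.96% = 3.90%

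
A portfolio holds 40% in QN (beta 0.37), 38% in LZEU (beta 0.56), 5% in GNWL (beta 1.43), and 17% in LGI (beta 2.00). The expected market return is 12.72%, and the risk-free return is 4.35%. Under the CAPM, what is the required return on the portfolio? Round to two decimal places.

β_P = Σ w_i β_i = 0.40×0.37 + 0.38×0.56 + 0.05×1.43 + 0.17×2.00 = 0.7723
MRP = 12.72% − 4.35% = 8.37%
E(R_P) = R_f + β_P × MRP = 4.35% + 0.7723 × 8.37% = 10.81%

10.81%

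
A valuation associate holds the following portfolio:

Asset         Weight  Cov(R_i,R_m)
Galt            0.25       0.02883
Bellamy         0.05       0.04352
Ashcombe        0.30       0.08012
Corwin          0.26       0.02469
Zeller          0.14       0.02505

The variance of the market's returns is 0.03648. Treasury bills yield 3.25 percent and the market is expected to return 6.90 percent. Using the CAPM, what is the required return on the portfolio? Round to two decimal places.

β_Galt = 0.02883 / 0.03648 = 0.7903
β_Bellamy = 0.04352 / 0.03648 = 1.1930
β_Ashcombe = 0.08012 / 0.03648 = 2.1963
β_Corwin = 0.02469 / 0.03648 = 0.6768
β_Zeller = 0.02505 / 0.03648 = 0.6867
β_P = Σ w_i β_i = 0.25×0.7903 + 0.05×1.1930 + 0.30×2.1963 + 0.26×0.6768 + 0.14×0.6867 = 1.1882
MRP = 6.90% − 3.25% = 3.65%
E(R_P) = R_f + β_P × MRP = 3.25% + 1.1882 × 3.65% = 7.59%

7.59%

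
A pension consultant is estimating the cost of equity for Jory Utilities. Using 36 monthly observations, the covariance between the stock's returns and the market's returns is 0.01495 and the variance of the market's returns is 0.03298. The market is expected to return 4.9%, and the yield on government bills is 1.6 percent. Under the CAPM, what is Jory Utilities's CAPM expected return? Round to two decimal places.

3.10%

β = Cov(R_i, R_m) / Var(R_m) = 0.01495 / 0.03298 = 0.4533
MRP = 4.9% − 1.6% = 3.30%
E(R) = R_f + β × MRP = 1.6% + 0.4533 × 3.3% = 3.10%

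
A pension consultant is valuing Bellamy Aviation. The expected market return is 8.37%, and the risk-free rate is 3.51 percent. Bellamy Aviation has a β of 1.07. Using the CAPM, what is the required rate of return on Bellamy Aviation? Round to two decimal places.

8.71%

Market risk premium = E(R_m) − R_f = 8.37% − 3.51% = 4.86%
E(R) = R_f + β × MRP = 3.51% + 1.07 × 4.86% = 8.71%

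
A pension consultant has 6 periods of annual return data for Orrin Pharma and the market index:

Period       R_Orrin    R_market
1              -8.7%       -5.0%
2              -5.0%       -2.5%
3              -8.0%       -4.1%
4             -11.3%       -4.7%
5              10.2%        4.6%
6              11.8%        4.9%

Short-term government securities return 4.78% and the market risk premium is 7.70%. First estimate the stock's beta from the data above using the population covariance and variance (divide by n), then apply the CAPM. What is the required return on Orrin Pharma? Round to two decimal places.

Mean R_i = (-8.7 − 5.0 − 8.0 − 11.3 + 10.2 + 11.8) / 6 = -1.8333%
Mean R_m = (-5.0 − 2.5 − 4.1 − 4.7 + 4.6 + 4.9) / 6 = -1.1333%
Σ(R_i − R̄_i)(R_m − R̄_m) = 234.1833  ⇒  Cov = 234.1833 / 6 = 39.0306
Σ(R_m − R̄_m)² = 107.6133  ⇒  Var(R_m) = 107.6133 / 6 = 17.9356
β = Cov / Var(R_m) = 39.0306 / 17.9356 = 2.1762
E(R) = R_f + β × MRP = 4.78% + 2.1762 × 7.70% = 21.54%

21.54%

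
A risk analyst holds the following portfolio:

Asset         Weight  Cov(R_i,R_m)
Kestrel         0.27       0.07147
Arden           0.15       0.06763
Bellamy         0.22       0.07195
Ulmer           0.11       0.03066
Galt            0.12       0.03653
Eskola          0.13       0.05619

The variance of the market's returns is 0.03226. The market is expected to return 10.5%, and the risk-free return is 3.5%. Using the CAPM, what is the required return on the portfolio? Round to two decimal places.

β_Kestrel = 0.07147 / 0.03226 = 2.2154
β_Arden = 0.06763 / 0.03226 = 2.0964
β_Bellamy = 0.07195 / 0.03226 = 2.2303
β_Ulmer = 0.03066 / 0.03226 = 0.9504
β_Galt = 0.03653 / 0.03226 = 1.1324
β_Eskola = 0.05619 / 0.03226 = 1.7418
β_P = Σ w_i β_i = 0.27×2.2154 + 0.15×2.0964 + 0.22×2.2303 + 0.11×0.9504 + 0.12×1.1324 + 0.13×1.7418 = 1.8702
MRP = 10.5% − 3.5% = 7.00%
E(R_P) = R_f + β_P × MRP = 3.5% + 1.8702 × 7.0% = 16.59%

16.59%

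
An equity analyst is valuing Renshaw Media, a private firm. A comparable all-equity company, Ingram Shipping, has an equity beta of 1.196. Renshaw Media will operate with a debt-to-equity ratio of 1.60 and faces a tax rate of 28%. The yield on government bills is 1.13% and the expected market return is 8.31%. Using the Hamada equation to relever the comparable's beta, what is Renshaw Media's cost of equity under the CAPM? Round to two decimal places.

β_L = β_U × [1 + (1 − t)(D/E)] = 1.196 × [1 + (1 − 0.28) × 1.60]
    = 1.196 × [1 + 0.72 × 1.60] = 1.196 × 2.1520 = 2.5738
MRP = 8.31% − 1.13% = 7.18%
E(R) = R_f + β_L × MRP = 1.13% + 2.5738 × 7.18% = 19.61%

19.61%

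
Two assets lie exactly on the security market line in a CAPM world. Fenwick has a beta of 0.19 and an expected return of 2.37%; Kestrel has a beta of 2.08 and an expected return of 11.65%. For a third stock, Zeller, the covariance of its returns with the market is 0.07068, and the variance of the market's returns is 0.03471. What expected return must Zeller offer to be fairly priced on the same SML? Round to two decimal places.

MRP = (11.65% − 2.37%) / (2.08 − 0.19) = 4.9101%
R_f = 2.37% − 0.19 × 4.9101% = 1.4371%
β_Zeller = Cov / Var(R_m) = 0.07068 / 0.03471 = 2.0363
E(R_Zeller) = R_f + β × MRP = 1.4371% + 2.0363 × 4.9101% = 11.44%

11.44%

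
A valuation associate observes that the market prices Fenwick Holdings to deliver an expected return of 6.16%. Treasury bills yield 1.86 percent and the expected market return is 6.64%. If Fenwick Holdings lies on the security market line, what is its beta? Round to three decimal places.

0.900

MRP = 6.64% − 1.86% = 4.78%
β = (E(R) − R_f) / MRP = (6.16% − 1.86%) / 4.78% = 4.30% / 4.78% = 0.900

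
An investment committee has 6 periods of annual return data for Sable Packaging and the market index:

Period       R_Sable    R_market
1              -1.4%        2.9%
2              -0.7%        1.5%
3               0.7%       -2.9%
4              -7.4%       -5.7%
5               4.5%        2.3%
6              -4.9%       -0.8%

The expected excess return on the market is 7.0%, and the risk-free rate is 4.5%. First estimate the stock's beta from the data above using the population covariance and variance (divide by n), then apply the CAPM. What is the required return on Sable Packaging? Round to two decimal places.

10.12%

Mean R_i = (-1.4 − 0.7 + 0.7 − 7.4 + 4.5 − 4.9) / 6 = -1.5333%
Mean R_m = (2.9 + 1.5 − 2.9 − 5.7 + 2.3 − 0.8) / 6 = -0.4500%
Σ(R_i − R̄_i)(R_m − R̄_m) = 45.1700  ⇒  Cov = 45.1700 / 6 = 7.5283
Σ(R_m − R̄_m)² = 56.2750  ⇒  Var(R_m) = 56.2750 / 6 = 9.3792
β = Cov / Var(R_m) = 7.5283 / 9.3792 = 0.8027
E(R) = R_f + β × MRP = 4.5% + 0.8027 × 7.0% = 10.12%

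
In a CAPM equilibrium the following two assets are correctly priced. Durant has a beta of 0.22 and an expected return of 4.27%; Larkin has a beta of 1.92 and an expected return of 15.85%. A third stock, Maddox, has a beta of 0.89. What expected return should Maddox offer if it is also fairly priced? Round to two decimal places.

MRP (SML slope) = (15.85% − 4.27%) / (1.92 − 0.22) = 11.58% / 1.70 = 6.8118%
R_f (intercept) = 4.27% − 0.22 × 6.8118% = 2.7714%
E(R_Maddox) = R_f + β × MRP = 2.7714% + 0.89 × 6.8118% = 8.83%

8.83%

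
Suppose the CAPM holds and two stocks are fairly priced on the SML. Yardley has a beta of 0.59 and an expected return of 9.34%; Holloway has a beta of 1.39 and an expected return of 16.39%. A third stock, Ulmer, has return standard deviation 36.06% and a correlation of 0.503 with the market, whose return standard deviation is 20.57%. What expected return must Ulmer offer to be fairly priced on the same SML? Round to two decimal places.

MRP = (16.39% − 9.34%) / (1.39 − 0.59) = 8.8125%
R_f = 9.34% − 0.59 × 8.8125% = 4.1406%
β_Ulmer = ρ·σ_i/σ_m = 0.503 × 36.06 / 20.57 = 0.8818
E(R_Ulmer) = R_f + β × MRP = 4.1406% + 0.8818 × 8.8125% = 11.91%

11.91%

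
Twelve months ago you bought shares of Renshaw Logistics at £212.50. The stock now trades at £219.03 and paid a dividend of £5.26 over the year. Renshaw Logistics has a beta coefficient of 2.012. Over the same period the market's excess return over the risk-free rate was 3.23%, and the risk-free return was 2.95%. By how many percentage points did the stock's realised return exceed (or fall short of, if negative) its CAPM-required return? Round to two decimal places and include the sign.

-3.90%

Realised HPR = (P1 + D1 − P0) / P0 = (219.03 + 5.26 − 212.50) / 212.50 = 11.79 / 212.50 = 5.5482%
CAPM required = R_f + β·MRP = 2.95% + 2.012 × 3.23% = 9.44876%
α = realised − required = 5.5482% − 9.44876% = -3.90%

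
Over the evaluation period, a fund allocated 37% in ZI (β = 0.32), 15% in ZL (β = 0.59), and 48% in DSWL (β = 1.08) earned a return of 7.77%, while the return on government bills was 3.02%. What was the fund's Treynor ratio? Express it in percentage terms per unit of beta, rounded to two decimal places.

6.55%

β_P = 0.37×0.32 + 0.15×0.59 + 0.48×1.08 = 0.7253
Treynor = (R_P − R_f) / β_P = (7.77% − 3.02%) / 0.7253 = 4.75% / 0.7253 = 6.55%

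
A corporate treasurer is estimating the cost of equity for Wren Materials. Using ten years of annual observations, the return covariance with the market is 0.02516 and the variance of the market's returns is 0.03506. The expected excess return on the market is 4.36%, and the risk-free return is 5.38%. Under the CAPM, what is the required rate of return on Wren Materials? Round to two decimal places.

β = Cov(R_i, R_m) / Var(R_m) = 0.02516 / 0.03506 = 0.7176
E(R) = R_f + β × MRP = 5.38% + 0.7176 × 4.36% = 8.51%

8.51%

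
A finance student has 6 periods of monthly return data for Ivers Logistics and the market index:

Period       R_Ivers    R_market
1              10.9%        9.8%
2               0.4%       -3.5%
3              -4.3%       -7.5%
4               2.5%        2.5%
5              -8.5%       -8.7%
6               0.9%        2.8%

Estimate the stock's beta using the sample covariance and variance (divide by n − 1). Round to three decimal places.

Mean R_i = (10.9 + 0.4 − 4.3 + 2.5 − 8.5 + 0.9) / 6 = 0.3167%
Mean R_m = (9.8 − 3.5 − 7.5 + 2.5 − 8.7 + 2.8) / 6 = -0.7667%
Σ(R_i − R̄_i)(R_m − R̄_m) = 221.8467  ⇒  Cov = 221.8467 / 5 = 44.3693
Σ(R_m − R̄_m)² = 250.7933  ⇒  Var(R_m) = 250.7933 / 5 = 50.1587
β = Cov / Var(R_m) = 44.3693 / 50.1587 = 0.8846

0.885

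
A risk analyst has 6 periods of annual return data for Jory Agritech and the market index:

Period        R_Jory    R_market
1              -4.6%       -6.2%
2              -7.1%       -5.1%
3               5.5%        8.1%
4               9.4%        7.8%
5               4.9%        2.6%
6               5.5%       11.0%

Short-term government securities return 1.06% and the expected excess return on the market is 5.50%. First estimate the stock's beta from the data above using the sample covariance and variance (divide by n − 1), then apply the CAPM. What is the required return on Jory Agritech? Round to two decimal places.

5.54%

Mean R_i = (-4.6 − 7.1 + 5.5 + 9.4 + 4.9 + 5.5) / 6 = 2.2667%
Mean R_m = (-6.2 − 5.1 + 8.1 + 7.8 + 2.6 + 11.0) / 6 = 3.0333%
Σ(R_i − R̄_i)(R_m − R̄_m) = 214.5867  ⇒  Cov = 214.5867 / 5 = 42.9173
Σ(R_m − R̄_m)² = 263.4533  ⇒  Var(R_m) = 263.4533 / 5 = 52.6907
β = Cov / Var(R_m) = 42.9173 / 52.6907 = 0.8145
E(R) = R_f + β × MRP = 1.06% + 0.8145 × 5.50% = 5.54%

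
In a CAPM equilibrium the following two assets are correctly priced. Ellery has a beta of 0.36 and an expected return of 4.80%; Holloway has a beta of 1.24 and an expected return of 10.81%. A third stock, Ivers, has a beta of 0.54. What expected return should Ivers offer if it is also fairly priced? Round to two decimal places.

MRP (SML slope) = (10.81% − 4.80%) / (1.24 − 0.36) = 6.01% / 0.88 = 6.8295%
R_f (intercept) = 4.80% − 0.36 × 6.8295% = 2.3414%
E(R_Ivers) = R_f + β × MRP = 2.3414% + 0.54 × 6.8295% = 6.03%

6.03%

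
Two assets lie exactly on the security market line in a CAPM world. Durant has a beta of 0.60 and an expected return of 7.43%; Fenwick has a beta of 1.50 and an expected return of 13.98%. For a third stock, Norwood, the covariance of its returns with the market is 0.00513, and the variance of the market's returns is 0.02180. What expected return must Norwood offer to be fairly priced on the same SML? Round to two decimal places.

MRP = (13.98% − 7.43%) / (1.50 − 0.60) = 7.2778%
R_f = 7.43% − 0.60 × 7.2778% = 3.0633%
β_Norwood = Cov / Var(R_m) = 0.00513 / 0.02180 = 0.2353
E(R_Norwood) = R_f + β × MRP = 3.0633% + 0.2353 × 7.2778% = 4.78%

4.78%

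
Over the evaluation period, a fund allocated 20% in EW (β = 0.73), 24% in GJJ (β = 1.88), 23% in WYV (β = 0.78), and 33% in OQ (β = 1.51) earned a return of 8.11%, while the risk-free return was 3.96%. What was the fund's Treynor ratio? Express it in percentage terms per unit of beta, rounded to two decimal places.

β_P = 0.20×0.73 + 0.24×1.88 + 0.23×0.78 + 0.33×1.51 = 1.2749
Treynor = (R_P − R_f) / β_P = (8.11% − 3.96%) / 1.2749 = 4.15% / 1.2749 = 3.26%

3.26%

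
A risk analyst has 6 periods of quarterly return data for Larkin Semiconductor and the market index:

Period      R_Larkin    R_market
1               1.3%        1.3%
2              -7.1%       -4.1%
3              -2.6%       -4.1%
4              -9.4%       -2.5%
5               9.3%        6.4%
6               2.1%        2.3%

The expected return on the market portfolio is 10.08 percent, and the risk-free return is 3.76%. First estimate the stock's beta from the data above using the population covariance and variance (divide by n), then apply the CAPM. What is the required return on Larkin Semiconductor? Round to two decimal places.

13.02%

Mean R_i = (1.3 − 7.1 − 2.6 − 9.4 + 9.3 + 2.1) / 6 = -1.0667%
Mean R_m = (1.3 − 4.1 − 4.1 − 2.5 + 6.4 + 2.3) / 6 = -0.1167%
Σ(R_i − R̄_i)(R_m − R̄_m) = 128.5633  ⇒  Cov = 128.5633 / 6 = 21.4272
Σ(R_m − R̄_m)² = 87.7283  ⇒  Var(R_m) = 87.7283 / 6 = 14.6214
β = Cov / Var(R_m) = 21.4272 / 14.6214 = 1.4655
MRP = 10.08% − 3.76% = 6.32%
E(R) = R_f + β × MRP = 3.76% + 1.4655 × 6.32% = 13.02%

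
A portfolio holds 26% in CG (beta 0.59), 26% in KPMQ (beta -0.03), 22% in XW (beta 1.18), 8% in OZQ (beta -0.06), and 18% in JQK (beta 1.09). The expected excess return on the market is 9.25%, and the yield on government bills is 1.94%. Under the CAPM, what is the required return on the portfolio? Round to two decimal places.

7.46%

β_P = Σ w_i β_i = 0.26×0.59 + 0.26×-0.03 + 0.22×1.18 + 0.08×-0.06 + 0.18×1.09 = 0.5966
E(R_P) = R_f + β_P × MRP = 1.94% + 0.5966 × 9.25% = 7.46%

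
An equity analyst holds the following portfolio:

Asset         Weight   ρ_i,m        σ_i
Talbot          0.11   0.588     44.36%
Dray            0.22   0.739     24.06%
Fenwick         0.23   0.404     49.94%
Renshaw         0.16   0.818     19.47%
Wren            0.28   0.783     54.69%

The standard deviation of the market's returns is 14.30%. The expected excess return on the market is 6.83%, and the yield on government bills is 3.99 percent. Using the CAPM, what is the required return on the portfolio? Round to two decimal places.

β_Talbot = 0.588 × 44.36% / 14.30% = 1.8240
β_Dray = 0.739 × 24.06% / 14.30% = 1.2434
β_Fenwick = 0.404 × 49.94% / 14.30% = 1.4109
β_Renshaw = 0.818 × 19.47% / 14.30% = 1.1137
β_Wren = 0.783 × 54.69% / 14.30% = 2.9946
β_P = Σ w_i β_i = 0.11×1.8240 + 0.22×1.2434 + 0.23×1.4109 + 0.16×1.1137 + 0.28×2.9946 = 1.8154
E(R_P) = R_f + β_P × MRP = 3.99% + 1.8154 × 6.83% = 16.39%

16.39%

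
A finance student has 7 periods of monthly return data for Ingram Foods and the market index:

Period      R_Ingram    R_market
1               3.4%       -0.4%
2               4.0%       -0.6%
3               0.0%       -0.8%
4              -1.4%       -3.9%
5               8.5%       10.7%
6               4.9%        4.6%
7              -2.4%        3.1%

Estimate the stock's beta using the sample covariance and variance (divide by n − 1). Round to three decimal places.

0.555

Mean R_i = (3.4 + 4.0 + 0.0 − 1.4 + 8.5 + 4.9 − 2.4) / 7 = 2.4286%
Mean R_m = (-0.4 − 0.6 − 0.8 − 3.9 + 10.7 + 4.6 + 3.1) / 7 = 1.8143%
Σ(R_i − R̄_i)(R_m − R̄_m) = 76.9071  ⇒  Cov = 76.9071 / 6 = 12.8179
Σ(R_m − R̄_m)² = 138.5886  ⇒  Var(R_m) = 138.5886 / 6 = 23.0981
β = Cov / Var(R_m) = 12.8179 / 23.0981 = 0.5549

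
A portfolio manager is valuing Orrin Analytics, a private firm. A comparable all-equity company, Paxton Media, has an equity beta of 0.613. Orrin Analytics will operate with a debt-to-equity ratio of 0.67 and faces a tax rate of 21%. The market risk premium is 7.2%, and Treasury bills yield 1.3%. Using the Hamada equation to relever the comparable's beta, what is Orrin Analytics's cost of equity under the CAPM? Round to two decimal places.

8.05%

β_L = β_U × [1 + (1 − t)(D/E)] = 0.613 × [1 + (1 − 0.21) × 0.67]
    = 0.613 × [1 + 0.79 × 0.67] = 0.613 × 1.5293 = 0.9375
E(R) = R_f + β_L × MRP = 1.3% + 0.9375 × 7.2% = 8.05%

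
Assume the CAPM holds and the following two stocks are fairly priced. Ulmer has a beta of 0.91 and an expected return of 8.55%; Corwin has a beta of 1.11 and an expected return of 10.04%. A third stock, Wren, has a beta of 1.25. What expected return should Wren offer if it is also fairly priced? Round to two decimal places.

11.08%

MRP (SML slope) = (10.04% − 8.55%) / (1.11 − 0.91) = 1.49% / 0.20 = 7.4500%
R_f (intercept) = 8.55% − 0.91 × 7.4500% = 1.7705%
E(R_Wren) = R_f + β × MRP = 1.7705% + 1.25 × 7.4500% = 11.08%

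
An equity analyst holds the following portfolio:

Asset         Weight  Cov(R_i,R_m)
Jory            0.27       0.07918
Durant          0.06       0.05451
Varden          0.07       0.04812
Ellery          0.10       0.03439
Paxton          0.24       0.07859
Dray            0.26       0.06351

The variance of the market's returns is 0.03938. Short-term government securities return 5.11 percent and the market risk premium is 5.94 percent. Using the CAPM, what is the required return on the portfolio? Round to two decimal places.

β_Jory = 0.07918 / 0.03938 = 2.0107
β_Durant = 0.05451 / 0.03938 = 1.3842
β_Varden = 0.04812 / 0.03938 = 1.2219
β_Ellery = 0.03439 / 0.03938 = 0.8733
β_Paxton = 0.07859 / 0.03938 = 1.9957
β_Dray = 0.06351 / 0.03938 = 1.6127
β_P = Σ w_i β_i = 0.27×2.0107 + 0.06×1.3842 + 0.07×1.2219 + 0.10×0.8733 + 0.24×1.9957 + 0.26×1.6127 = 1.6971
E(R_P) = R_f + β_P × MRP = 5.11% + 1.6971 × 5.94% = 15.19%

15.19%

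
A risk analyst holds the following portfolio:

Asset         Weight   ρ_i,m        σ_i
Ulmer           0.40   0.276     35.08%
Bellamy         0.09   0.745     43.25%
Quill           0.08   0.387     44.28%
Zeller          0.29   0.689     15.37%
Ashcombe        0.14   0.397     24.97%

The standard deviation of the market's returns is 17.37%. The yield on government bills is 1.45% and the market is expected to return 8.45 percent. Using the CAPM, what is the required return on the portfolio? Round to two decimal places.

6.53%

β_Ulmer = 0.276 × 35.08% / 17.37% = 0.5574
β_Bellamy = 0.745 × 43.25% / 17.37% = 1.8550
β_Quill = 0.387 × 44.28% / 17.37% = 0.9865
β_Zeller = 0.689 × 15.37% / 17.37% = 0.6097
β_Ashcombe = 0.397 × 24.97% / 17.37% = 0.5707
β_P = Σ w_i β_i = 0.40×0.5574 + 0.09×1.8550 + 0.08×0.9865 + 0.29×0.6097 + 0.14×0.5707 = 0.7255
MRP = 8.45% − 1.45% = 7.00%
E(R_P) = R_f + β_P × MRP = 1.45% + 0.7255 × 7.00% = 6.53%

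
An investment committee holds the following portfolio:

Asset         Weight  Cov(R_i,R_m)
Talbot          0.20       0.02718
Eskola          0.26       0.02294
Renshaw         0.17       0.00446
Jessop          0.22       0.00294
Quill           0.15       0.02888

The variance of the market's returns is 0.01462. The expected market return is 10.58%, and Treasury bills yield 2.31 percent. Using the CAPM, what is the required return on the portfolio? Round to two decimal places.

β_Talbot = 0.02718 / 0.01462 = 1.8591
β_Eskola = 0.02294 / 0.01462 = 1.5691
β_Renshaw = 0.00446 / 0.01462 = 0.3051
β_Jessop = 0.00294 / 0.01462 = 0.2011
β_Quill = 0.02888 / 0.01462 = 1.9754
β_P = Σ w_i β_i = 0.20×1.8591 + 0.26×1.5691 + 0.17×0.3051 + 0.22×0.2011 + 0.15×1.9754 = 1.1722
MRP = 10.58% − 2.31% = 8.27%
E(R_P) = R_f + β_P × MRP = 2.31% + 1.1722 × 8.27% = 12.00%

12.00%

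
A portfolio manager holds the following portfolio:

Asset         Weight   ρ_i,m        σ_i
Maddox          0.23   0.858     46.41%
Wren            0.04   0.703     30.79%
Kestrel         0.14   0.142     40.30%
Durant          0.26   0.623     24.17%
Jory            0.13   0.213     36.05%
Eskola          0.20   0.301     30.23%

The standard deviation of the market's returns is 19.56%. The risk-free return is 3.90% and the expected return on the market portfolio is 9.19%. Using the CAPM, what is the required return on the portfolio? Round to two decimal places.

8.65%

β_Maddox = 0.858 × 46.41% / 19.56% = 2.0358
β_Wren = 0.703 × 30.79% / 19.56% = 1.1066
β_Kestrel = 0.142 × 40.30% / 19.56% = 0.2926
β_Durant = 0.623 × 24.17% / 19.56% = 0.7698
β_Jory = 0.213 × 36.05% / 19.56% = 0.3926
β_Eskola = 0.301 × 30.23% / 19.56% = 0.4652
β_P = Σ w_i β_i = 0.23×2.0358 + 0.04×1.1066 + 0.14×0.2926 + 0.26×0.7698 + 0.13×0.3926 + 0.20×0.4652 = 0.8977
MRP = 9.19% − 3.90% = 5.29%
E(R_P) = R_f + β_P × MRP = 3.90% + 0.8977 × 5.29% = 8.65%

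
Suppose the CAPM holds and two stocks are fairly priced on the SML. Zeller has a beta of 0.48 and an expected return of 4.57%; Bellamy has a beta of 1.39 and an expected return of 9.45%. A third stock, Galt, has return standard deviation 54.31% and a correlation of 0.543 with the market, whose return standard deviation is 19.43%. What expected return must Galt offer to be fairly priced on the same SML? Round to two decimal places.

10.14%

MRP = (9.45% − 4.57%) / (1.39 − 0.48) = 5.3626%
R_f = 4.57% − 0.48 × 5.3626% = 1.9960%
β_Galt = ρ·σ_i/σ_m = 0.543 × 54.31 / 19.43 = 1.5178
E(R_Galt) = R_f + β × MRP = 1.9960% + 1.5178 × 5.3626% = 10.14%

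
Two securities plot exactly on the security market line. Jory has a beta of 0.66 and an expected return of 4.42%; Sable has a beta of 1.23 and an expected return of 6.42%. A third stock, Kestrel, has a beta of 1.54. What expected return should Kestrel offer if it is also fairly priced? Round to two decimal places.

7.51%

MRP (SML slope) = (6.42% − 4.42%) / (1.23 − 0.66) = 2.00% / 0.57 = 3.5088%
R_f (intercept) = 4.42% − 0.66 × 3.5088% = 2.1042%
E(R_Kestrel) = R_f + β × MRP = 2.1042% + 1.54 × 3.5088% = 7.51%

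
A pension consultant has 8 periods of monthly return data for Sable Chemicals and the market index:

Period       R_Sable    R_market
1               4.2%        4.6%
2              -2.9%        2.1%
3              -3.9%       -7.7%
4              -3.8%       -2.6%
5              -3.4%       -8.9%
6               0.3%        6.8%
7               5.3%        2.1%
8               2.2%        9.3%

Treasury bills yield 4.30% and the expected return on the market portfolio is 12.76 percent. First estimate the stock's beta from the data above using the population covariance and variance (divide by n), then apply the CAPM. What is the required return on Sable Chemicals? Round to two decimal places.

Mean R_i = (4.2 − 2.9 − 3.9 − 3.8 − 3.4 + 0.3 + 5.3 + 2.2) / 8 = -0.2500%
Mean R_m = (4.6 + 2.1 − 7.7 − 2.6 − 8.9 + 6.8 + 2.1 + 9.3) / 8 = 0.7125%
Σ(R_i − R̄_i)(R_m − R̄_m) = 118.4550  ⇒  Cov = 118.4550 / 8 = 14.8069
Σ(R_m − R̄_m)² = 303.9088  ⇒  Var(R_m) = 303.9088 / 8 = 37.9886
β = Cov / Var(R_m) = 14.8069 / 37.9886 = 0.3898
MRP = 12.76% − 4.30% = 8.46%
E(R) = R_f + β × MRP = 4.30% + 0.3898 × 8.46% = 7.60%

7.60%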